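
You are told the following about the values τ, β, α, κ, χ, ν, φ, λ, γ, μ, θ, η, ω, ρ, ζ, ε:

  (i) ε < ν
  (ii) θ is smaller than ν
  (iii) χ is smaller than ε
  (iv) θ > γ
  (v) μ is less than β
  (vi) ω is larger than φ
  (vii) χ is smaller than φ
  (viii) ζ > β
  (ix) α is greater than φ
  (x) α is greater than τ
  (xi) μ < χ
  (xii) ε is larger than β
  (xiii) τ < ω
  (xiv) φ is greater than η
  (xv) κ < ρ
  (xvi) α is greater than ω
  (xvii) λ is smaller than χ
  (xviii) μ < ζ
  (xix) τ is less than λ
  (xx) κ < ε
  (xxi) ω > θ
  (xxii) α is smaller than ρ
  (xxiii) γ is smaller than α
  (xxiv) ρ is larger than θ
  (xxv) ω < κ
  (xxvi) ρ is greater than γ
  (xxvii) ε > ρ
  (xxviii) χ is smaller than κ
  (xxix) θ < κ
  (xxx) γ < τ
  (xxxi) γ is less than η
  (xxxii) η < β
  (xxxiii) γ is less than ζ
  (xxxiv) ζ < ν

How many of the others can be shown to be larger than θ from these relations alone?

6

The elements the relations force above θ are ω, α, κ, ρ, ε, ν — no chain reaches any other.
That is 6.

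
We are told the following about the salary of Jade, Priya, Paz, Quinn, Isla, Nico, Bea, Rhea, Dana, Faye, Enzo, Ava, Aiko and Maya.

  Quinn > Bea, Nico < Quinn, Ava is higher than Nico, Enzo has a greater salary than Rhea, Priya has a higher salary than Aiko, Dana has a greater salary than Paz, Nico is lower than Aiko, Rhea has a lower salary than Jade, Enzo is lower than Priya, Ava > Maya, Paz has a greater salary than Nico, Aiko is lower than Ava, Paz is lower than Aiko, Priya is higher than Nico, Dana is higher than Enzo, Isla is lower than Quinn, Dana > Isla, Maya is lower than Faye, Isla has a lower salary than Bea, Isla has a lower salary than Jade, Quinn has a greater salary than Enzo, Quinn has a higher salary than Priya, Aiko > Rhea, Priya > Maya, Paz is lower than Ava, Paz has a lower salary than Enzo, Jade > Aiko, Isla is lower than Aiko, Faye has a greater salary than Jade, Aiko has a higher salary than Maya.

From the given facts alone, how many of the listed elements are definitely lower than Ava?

6

The elements the relations force below Ava are Nico, Paz, Rhea, Isla, Maya, Aiko — no chain reaches any other.
That is 6.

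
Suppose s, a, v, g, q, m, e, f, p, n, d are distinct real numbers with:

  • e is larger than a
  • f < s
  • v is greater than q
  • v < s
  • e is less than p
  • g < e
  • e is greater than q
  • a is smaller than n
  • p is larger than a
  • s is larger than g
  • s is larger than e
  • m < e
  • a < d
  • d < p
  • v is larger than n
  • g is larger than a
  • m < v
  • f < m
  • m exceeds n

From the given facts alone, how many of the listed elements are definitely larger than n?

5

The elements the relations force above n are m, e, v, s, p — no chain reaches any other.
That is 5.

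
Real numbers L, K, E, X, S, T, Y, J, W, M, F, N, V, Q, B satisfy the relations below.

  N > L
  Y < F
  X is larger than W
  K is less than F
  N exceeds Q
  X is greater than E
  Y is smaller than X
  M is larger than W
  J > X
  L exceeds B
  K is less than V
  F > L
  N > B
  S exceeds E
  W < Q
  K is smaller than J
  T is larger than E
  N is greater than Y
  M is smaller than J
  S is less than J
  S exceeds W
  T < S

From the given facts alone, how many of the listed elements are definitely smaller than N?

Directly below N: Q, B, L, Y.
One step further: W (5 so far).
Nothing else is reachable below N; 5 in all.

5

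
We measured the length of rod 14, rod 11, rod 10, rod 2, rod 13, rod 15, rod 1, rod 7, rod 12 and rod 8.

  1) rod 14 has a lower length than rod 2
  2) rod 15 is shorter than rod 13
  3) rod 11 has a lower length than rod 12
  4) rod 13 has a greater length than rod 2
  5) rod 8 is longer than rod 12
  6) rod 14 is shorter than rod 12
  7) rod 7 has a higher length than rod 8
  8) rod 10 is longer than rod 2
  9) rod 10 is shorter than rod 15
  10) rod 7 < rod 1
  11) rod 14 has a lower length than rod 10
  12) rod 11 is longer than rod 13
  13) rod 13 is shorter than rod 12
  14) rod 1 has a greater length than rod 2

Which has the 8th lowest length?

Piecing the relations together gives one ordering: rod 14 < rod 2 < rod 10 < rod 15 < rod 13 < rod 11 < rod 12 < rod 8 < rod 7 < rod 1.
The 8th smallest is rod 8.

rod 8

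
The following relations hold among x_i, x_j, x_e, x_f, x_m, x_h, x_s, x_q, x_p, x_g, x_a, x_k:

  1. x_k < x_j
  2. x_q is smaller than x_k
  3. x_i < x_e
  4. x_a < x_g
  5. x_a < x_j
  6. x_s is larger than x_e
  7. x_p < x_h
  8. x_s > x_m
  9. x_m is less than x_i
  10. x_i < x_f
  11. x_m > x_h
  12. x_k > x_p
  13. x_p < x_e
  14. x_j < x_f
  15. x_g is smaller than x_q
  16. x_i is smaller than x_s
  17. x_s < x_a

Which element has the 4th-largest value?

x_q

Piecing the relations together gives one ordering: x_p < x_h < x_m < x_i < x_e < x_s < x_a < x_g < x_q < x_k < x_j < x_f.
Counting 4 from the largest end gives x_q.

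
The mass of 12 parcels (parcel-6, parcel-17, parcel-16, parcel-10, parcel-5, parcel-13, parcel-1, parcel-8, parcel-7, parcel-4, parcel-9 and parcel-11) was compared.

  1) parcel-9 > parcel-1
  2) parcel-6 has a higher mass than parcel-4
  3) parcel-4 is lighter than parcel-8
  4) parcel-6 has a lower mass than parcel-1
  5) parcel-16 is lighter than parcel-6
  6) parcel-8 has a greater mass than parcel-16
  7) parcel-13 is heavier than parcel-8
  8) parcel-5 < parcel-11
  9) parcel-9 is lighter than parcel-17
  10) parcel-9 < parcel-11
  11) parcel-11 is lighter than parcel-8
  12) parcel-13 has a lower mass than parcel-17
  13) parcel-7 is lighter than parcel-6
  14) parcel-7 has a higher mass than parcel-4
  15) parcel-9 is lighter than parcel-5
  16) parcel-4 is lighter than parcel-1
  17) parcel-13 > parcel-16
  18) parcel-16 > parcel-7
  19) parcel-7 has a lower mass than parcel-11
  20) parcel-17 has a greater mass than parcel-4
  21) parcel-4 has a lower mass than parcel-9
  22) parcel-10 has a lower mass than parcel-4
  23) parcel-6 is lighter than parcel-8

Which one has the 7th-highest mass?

parcel-1

The consecutive relations fix a unique order: parcel-10 < parcel-4 < parcel-7 < parcel-16 < parcel-6 < parcel-1 < parcel-9 < parcel-5 < parcel-11 < parcel-8 < parcel-13 < parcel-17.
Counting 7 from the largest end gives parcel-1.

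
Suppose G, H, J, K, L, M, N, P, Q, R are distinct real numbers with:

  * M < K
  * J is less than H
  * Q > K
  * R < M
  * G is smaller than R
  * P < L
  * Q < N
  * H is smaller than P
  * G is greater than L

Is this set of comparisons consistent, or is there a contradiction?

The single ordering J < H < P < L < G < R < M < K < Q < N satisfies every listed relation, so no contradiction arises.

consistent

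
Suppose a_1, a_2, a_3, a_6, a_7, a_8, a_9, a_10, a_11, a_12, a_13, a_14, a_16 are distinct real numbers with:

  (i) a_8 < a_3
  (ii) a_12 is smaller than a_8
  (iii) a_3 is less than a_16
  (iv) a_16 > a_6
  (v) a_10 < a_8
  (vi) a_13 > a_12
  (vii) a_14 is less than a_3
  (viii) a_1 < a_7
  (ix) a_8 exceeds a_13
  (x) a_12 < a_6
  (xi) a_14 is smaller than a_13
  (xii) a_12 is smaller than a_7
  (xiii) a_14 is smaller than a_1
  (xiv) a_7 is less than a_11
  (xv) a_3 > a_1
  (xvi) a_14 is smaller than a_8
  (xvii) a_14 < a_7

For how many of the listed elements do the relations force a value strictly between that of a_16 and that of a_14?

4

The relations place a_14 below a_16. An element lies strictly between them when it is forced above a_14 and also forced below a_16.
Above a_14: {a_13, a_8, a_1, a_3, a_7, a_11}. Below a_16: {a_12, a_10, a_13, a_8, a_6, a_1, a_3}.
Intersection: {a_13, a_8, a_1, a_3} — 4.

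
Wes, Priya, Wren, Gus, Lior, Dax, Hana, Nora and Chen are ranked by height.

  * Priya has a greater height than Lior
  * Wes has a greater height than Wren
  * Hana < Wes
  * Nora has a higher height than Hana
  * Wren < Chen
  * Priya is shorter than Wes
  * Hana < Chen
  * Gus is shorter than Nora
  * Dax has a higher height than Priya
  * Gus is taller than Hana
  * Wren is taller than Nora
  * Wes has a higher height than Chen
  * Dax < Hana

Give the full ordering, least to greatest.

Lior < Priya < Dax < Hana < Gus < Nora < Wren < Chen < Wes

Nothing is placed below Lior, so it is least; from there Lior < Priya; Priya < Dax; Dax < Hana; Hana < Gus; Gus < Nora; Nora < Wren; Wren < Chen; Chen < Wes, each given directly.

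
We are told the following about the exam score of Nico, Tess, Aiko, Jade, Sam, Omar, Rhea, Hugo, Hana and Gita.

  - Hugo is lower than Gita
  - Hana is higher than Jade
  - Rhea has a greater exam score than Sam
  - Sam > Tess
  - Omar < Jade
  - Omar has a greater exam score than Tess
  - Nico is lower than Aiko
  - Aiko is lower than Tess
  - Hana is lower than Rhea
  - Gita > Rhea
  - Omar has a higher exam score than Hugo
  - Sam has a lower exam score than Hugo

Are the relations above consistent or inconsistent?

consistent

Every relation is compatible with Nico < Aiko < Tess < Sam < Hugo < Omar < Jade < Hana < Rhea < Gita; the set is consistent.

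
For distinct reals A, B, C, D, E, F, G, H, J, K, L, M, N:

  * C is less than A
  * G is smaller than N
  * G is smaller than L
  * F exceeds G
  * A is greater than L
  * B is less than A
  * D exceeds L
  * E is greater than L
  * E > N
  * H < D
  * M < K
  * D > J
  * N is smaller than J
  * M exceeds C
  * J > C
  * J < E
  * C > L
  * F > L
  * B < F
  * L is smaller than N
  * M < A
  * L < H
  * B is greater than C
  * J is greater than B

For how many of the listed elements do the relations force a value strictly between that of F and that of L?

2

The relations place L below F. An element lies strictly between them when it is forced above L and also forced below F.
Above L: {C, B, N, M, A, H, J, E, D, K}. Below F: {G, C, B}.
Intersection: {C, B} — 2.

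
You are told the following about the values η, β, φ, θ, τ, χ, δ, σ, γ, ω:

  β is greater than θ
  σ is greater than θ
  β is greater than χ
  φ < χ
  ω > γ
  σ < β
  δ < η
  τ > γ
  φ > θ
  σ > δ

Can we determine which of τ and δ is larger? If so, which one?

Following every chain through δ: above δ we get σ, η, β.
τ is not reached, and no chain runs the other way from τ to δ.
So the given relations leave the order of δ and τ undetermined.

undetermined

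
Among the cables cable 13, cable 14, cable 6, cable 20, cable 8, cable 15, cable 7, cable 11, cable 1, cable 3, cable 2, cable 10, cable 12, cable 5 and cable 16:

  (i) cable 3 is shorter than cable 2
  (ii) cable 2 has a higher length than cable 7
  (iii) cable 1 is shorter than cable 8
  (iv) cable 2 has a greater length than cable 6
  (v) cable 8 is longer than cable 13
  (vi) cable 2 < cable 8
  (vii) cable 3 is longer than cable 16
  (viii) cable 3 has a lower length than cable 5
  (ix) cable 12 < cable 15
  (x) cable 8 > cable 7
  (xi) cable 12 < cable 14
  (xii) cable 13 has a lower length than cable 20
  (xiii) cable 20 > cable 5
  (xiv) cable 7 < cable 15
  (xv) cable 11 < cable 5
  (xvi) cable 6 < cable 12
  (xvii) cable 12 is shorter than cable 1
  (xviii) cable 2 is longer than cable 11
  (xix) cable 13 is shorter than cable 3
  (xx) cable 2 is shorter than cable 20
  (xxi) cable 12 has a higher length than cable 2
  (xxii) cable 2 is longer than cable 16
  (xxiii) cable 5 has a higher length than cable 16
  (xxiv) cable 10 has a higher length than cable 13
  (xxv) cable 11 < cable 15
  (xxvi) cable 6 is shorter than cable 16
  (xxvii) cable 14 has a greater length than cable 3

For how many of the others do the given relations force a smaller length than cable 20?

From cable 20 the given relations immediately reach cable 13, cable 2, cable 5.
From those, cable 7, cable 11, cable 6, cable 16, cable 3 — 8 in total.
No other element is forced below cable 20 by the given relations, so the count is 8.

8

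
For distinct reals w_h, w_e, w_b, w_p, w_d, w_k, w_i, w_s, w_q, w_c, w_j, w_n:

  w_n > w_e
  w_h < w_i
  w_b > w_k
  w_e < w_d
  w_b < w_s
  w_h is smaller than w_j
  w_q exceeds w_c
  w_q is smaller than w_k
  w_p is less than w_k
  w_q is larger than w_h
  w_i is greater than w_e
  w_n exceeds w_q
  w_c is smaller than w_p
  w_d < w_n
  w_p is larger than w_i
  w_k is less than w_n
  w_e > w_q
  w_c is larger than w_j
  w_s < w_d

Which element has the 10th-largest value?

w_c

Chaining the given pairs: w_h < w_j < w_c < w_q < w_e < w_i < w_p < w_k < w_b < w_s < w_d < w_n.
Counting 10 from the largest end gives w_c.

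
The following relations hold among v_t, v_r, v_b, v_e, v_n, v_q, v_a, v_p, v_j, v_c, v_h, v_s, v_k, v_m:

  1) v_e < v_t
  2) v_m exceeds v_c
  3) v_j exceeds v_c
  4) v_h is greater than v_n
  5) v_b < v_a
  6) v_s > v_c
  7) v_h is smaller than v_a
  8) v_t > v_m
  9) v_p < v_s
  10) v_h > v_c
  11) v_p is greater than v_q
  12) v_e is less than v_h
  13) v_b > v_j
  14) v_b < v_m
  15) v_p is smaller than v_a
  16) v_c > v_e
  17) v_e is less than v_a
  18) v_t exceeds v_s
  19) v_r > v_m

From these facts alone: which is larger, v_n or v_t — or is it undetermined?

undetermined

Following every chain through v_n: above v_n we get v_h, v_a.
v_t is not reached, and no chain runs the other way from v_t to v_n.
So the given relations leave the order of v_n and v_t undetermined.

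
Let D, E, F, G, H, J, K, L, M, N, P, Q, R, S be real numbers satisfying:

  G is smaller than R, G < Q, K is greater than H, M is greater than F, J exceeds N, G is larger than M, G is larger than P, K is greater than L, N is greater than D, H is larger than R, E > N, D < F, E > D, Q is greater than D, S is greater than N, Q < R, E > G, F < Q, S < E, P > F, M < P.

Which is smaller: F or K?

F

F < M and M < P give F < P.
Then P < G extends the chain to G.
Then G < Q extends the chain to Q.
Then Q < R extends the chain to R.
With R < H: F < M < P < G < Q < R < H.
Then H < K extends the chain to K.
So F < K; F is the smaller of the two.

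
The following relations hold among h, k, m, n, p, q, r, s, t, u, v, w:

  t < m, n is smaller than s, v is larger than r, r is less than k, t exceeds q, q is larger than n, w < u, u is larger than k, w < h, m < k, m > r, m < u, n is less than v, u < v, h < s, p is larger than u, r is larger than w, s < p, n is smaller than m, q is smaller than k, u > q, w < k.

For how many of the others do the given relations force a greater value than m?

The elements the relations force above m are k, u, v, p — no chain reaches any other.
That is 4.

4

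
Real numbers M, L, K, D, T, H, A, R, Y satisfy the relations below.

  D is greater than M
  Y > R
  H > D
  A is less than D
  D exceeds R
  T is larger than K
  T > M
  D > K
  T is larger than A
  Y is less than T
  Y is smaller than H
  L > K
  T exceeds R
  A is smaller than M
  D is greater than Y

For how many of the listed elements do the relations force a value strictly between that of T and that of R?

1

Chaining upward from R reaches: Y, D, H.
Chaining downward from T reaches: A, K, M, Y.
Strictly between R and T are those in both lists: Y — 1 element.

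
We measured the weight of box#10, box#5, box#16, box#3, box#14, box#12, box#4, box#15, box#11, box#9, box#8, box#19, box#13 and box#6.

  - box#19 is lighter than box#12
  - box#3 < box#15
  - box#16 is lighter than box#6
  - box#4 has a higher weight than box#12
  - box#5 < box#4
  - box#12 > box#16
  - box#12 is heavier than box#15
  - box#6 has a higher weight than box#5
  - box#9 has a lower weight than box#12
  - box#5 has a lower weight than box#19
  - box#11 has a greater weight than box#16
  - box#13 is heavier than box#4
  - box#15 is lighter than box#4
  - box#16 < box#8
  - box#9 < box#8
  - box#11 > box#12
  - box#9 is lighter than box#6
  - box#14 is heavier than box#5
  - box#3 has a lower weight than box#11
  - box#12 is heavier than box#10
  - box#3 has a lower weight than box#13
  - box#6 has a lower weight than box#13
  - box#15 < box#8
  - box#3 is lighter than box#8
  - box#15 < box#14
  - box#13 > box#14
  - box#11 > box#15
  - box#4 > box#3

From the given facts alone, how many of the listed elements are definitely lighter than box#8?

Directly below box#8: box#9, box#3, box#16, box#15.
No other element is forced below box#8 by the given relations, so the count is 4.

4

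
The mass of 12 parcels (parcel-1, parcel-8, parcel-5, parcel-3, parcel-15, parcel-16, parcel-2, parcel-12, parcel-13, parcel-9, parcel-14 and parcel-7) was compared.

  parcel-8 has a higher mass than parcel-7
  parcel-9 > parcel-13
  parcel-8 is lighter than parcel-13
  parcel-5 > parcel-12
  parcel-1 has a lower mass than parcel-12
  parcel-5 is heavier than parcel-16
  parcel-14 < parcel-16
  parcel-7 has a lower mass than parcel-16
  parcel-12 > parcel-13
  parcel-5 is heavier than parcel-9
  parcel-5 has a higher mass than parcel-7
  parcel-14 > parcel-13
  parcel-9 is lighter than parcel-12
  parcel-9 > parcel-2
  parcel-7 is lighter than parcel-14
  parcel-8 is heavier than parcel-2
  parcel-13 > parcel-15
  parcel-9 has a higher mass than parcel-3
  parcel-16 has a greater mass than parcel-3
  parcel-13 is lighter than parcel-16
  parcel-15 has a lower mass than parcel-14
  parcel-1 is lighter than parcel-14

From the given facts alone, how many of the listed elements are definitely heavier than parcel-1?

4

The elements the relations force above parcel-1 are parcel-14, parcel-16, parcel-12, parcel-5 — no chain reaches any other.
That is 4.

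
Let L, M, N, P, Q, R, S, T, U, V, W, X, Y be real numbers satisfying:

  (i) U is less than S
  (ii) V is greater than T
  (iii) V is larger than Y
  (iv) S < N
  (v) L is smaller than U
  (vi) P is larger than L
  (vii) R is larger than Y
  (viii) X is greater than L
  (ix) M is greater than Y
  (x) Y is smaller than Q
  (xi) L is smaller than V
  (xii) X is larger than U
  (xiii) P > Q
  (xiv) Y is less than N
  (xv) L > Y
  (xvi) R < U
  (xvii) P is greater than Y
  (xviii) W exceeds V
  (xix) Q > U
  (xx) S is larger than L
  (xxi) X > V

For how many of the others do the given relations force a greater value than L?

Directly above L: U, S, V, P, X.
One step further: N, W, Q (8 so far).
Nothing else is reachable above L; 8 in all.

8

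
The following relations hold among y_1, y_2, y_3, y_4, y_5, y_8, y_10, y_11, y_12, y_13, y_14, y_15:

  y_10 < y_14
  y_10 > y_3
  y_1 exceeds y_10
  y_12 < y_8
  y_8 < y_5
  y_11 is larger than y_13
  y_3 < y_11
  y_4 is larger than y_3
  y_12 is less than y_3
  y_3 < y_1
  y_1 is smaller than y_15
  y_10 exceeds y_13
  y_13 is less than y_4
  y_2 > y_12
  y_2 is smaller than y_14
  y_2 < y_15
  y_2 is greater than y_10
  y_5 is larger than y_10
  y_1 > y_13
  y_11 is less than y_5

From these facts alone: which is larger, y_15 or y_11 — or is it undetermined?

undetermined

Following every chain through y_11: above y_11 we get y_5; below y_11 we get y_12, y_3, y_13.
y_15 is not reached, and no chain runs the other way from y_15 to y_11.
So the given relations leave the order of y_11 and y_15 undetermined.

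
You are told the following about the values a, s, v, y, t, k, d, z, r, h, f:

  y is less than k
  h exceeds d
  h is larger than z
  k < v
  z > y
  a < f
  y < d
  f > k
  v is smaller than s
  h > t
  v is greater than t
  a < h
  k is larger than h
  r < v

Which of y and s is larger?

Link the given pairs in sequence: y < d; d < h; h < k; k < v; v < s.
Chaining these gives y < d < h < k < v < s.
So y < s; s is the larger of the two.

s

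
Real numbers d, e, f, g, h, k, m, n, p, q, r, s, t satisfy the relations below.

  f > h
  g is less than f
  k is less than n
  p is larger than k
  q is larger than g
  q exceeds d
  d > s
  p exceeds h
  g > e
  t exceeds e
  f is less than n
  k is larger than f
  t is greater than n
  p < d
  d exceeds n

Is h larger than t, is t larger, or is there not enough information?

t

h < f and f < k give h < k.
With k < n: h < f < k < n.
Then n < t extends the chain to t.
So t is larger.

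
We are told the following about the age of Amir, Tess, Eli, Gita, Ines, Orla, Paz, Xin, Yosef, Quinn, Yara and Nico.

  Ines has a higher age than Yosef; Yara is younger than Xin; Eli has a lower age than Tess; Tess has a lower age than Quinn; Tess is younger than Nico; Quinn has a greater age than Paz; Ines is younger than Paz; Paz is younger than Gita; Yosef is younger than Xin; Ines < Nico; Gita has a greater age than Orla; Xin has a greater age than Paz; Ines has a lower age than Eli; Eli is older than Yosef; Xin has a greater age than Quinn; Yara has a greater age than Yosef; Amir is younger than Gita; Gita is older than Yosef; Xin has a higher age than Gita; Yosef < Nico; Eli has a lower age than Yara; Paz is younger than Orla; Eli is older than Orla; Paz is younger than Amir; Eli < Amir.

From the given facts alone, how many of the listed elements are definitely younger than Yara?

5

The elements the relations force below Yara are Yosef, Ines, Paz, Orla, Eli — no chain reaches any other.
That is 5.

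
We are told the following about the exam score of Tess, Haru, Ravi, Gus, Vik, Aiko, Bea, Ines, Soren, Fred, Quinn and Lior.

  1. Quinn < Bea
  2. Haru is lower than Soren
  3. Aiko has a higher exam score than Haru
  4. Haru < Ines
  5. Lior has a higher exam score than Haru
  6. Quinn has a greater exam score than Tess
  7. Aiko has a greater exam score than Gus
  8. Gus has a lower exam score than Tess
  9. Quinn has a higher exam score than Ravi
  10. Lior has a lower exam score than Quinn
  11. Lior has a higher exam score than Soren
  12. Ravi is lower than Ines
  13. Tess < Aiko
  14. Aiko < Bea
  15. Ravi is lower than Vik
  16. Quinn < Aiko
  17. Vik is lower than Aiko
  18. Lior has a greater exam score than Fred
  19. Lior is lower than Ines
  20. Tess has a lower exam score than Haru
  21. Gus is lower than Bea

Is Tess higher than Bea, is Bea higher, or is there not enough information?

Bea

Link the given pairs in sequence: Tess < Haru; Haru < Soren; Soren < Lior; Lior < Quinn; Quinn < Aiko; Aiko < Bea.
Chaining these gives Tess < Haru < Soren < Lior < Quinn < Aiko < Bea.
So Bea is higher.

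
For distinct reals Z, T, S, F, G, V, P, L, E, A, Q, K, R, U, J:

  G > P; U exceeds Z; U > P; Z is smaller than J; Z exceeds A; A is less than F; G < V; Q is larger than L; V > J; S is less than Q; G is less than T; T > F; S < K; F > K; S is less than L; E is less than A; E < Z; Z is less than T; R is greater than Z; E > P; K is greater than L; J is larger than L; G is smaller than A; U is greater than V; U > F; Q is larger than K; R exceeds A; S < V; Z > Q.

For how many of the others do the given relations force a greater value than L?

Directly above L: K, Q, J.
One step further: Z, F, V (6 so far).
One step further: T, R, U (9 so far).
Nothing else is reachable above L; 9 in all.

9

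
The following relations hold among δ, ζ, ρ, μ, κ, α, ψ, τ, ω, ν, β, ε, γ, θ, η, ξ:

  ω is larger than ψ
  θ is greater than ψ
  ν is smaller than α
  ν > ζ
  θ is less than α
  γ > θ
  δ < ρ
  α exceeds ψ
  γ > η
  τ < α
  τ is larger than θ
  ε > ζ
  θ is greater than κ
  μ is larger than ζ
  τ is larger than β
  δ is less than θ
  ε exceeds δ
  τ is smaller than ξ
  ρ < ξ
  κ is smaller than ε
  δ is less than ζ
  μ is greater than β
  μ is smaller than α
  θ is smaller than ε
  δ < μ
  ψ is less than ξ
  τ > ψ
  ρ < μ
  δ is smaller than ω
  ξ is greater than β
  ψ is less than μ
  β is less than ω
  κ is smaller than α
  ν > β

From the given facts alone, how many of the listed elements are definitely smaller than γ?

5

From γ the given relations immediately reach θ, η.
From those, ψ, δ, κ — 5 in total.
No other element is forced below γ by the given relations, so the count is 5.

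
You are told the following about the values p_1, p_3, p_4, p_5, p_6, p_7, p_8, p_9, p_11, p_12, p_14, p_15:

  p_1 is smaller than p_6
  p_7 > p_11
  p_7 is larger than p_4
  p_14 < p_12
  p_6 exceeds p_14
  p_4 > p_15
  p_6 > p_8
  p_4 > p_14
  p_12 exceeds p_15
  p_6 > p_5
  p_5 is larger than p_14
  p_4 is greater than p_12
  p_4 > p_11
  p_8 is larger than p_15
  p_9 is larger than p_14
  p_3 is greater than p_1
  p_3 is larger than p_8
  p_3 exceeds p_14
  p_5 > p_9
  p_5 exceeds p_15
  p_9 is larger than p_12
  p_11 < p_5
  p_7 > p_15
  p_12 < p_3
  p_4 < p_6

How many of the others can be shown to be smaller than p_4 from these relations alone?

Directly below p_4: p_15, p_14, p_12, p_11.
Nothing else is reachable below p_4; 4 in all.

4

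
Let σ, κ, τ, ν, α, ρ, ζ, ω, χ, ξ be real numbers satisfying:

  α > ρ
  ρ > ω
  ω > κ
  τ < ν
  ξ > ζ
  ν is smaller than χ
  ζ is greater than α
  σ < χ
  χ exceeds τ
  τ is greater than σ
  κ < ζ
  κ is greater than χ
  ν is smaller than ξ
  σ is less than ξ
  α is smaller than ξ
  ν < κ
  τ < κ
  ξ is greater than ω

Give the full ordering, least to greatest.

σ < τ < ν < χ < κ < ω < ρ < α < ζ < ξ

The consecutive links are each given: σ < τ; τ < ν; ν < χ; χ < κ; κ < ω; ω < ρ; ρ < α; α < ζ; ζ < ξ.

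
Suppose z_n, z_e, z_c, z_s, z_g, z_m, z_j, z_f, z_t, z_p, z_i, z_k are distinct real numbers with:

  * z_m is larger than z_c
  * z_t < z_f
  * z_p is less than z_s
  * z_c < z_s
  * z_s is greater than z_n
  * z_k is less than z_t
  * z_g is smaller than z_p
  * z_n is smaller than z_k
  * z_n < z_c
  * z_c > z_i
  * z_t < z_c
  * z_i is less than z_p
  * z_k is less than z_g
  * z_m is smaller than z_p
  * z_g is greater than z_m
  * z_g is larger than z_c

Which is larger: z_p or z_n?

z_n < z_k and z_k < z_t give z_n < z_t.
With z_t < z_c: z_n < z_k < z_t < z_c.
Then z_c < z_m extends the chain to z_m.
Then z_m < z_p extends the chain to z_p.
So z_n < z_p; z_p is the larger of the two.

z_p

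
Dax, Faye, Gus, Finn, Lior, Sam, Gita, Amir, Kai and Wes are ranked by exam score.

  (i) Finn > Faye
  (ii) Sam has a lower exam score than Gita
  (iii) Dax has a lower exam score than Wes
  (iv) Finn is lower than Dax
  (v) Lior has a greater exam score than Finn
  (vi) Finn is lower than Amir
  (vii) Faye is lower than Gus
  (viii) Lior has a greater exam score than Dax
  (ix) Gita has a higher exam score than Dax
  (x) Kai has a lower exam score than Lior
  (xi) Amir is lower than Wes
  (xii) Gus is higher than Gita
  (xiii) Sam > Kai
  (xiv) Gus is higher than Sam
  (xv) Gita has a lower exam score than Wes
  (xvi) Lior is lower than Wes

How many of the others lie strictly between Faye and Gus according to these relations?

3

Chaining upward from Faye reaches: Finn, Dax, Amir, Gita, Lior, Wes.
Chaining downward from Gus reaches: Finn, Kai, Dax, Sam, Gita.
Strictly between Faye and Gus are those in both lists: Finn, Dax, Gita — 3 elements.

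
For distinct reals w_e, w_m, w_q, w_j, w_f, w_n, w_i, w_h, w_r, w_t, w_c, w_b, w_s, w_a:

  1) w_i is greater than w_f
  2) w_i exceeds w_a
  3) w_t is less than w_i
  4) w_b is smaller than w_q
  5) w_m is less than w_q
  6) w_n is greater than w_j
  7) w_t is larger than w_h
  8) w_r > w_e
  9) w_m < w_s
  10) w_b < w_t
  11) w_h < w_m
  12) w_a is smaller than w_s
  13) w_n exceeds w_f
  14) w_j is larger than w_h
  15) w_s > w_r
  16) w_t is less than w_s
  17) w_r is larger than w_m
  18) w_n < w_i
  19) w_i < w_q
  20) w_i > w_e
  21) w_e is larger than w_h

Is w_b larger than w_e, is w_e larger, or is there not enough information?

Following every chain through w_b: above w_b we get w_t, w_s, w_i, w_q.
w_e is not reached, and no chain runs the other way from w_e to w_b.
So the given relations leave the order of w_b and w_e undetermined.

undetermined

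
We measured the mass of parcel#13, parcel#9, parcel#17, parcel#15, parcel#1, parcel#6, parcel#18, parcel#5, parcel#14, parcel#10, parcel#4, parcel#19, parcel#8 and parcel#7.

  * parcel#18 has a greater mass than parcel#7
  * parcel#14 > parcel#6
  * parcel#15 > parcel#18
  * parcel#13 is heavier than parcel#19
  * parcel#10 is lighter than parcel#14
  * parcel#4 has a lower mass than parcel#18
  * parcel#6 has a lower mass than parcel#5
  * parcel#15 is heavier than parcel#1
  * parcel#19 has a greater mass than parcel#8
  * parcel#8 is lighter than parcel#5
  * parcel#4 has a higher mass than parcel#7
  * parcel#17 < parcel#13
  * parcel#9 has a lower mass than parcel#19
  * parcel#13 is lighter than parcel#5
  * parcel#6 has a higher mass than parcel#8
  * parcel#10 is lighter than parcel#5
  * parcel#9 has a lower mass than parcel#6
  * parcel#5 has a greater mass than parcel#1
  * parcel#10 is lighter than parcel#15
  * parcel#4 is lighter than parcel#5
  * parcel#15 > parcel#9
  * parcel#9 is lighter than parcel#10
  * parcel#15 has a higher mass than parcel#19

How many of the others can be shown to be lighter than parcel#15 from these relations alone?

From parcel#15 the given relations immediately reach parcel#9, parcel#19, parcel#10, parcel#1, parcel#18.
From those, parcel#8, parcel#7, parcel#4 — 8 in total.
Nothing else is reachable below parcel#15; 8 in all.

8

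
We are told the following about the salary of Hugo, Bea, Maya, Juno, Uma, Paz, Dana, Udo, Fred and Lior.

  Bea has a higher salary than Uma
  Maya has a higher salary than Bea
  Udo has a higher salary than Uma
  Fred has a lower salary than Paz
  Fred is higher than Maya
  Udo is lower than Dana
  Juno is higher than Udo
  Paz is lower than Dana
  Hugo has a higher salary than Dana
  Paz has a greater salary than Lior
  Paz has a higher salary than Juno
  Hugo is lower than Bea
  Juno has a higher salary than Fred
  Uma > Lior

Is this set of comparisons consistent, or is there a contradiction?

inconsistent

We have Paz < Dana stated directly, yet also Dana < Hugo < Bea < Maya < Fred < Juno < Paz by chaining the others — so Dana < Paz. Contradiction.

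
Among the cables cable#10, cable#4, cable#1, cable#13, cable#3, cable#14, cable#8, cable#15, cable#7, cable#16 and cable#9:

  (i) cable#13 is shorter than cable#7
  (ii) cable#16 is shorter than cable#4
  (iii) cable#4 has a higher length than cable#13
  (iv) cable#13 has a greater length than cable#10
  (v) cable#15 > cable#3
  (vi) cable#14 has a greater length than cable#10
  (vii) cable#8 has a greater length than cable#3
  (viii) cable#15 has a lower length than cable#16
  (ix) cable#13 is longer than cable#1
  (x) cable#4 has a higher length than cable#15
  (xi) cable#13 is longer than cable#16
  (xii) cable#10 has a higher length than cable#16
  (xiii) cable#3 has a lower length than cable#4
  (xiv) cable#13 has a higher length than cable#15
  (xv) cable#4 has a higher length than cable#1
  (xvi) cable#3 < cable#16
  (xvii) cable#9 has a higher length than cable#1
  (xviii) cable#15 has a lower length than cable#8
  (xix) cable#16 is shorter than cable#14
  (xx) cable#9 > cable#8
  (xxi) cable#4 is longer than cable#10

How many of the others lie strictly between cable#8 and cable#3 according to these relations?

1

The relations place cable#3 below cable#8. An element lies strictly between them when it is forced above cable#3 and also forced below cable#8.
Above cable#3: {cable#15, cable#16, cable#10, cable#9, cable#13, cable#4, cable#7, cable#14}. Below cable#8: {cable#15}.
Intersection: {cable#15} — 1.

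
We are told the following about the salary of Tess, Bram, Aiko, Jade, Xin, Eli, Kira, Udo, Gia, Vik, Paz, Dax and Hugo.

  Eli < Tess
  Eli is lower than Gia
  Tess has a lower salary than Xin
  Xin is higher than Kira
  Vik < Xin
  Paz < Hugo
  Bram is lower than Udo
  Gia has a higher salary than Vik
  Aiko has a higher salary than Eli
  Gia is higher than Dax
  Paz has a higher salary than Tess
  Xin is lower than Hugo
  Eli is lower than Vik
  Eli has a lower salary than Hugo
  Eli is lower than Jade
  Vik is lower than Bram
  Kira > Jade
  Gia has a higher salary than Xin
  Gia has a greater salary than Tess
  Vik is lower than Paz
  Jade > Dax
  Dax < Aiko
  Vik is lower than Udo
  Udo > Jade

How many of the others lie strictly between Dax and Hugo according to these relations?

Chaining upward from Dax reaches: Jade, Kira, Aiko, Xin, Udo, Gia.
Chaining downward from Hugo reaches: Eli, Tess, Vik, Jade, Paz, Kira, Xin.
Strictly between Dax and Hugo are those in both lists: Jade, Kira, Xin — 3 elements.

3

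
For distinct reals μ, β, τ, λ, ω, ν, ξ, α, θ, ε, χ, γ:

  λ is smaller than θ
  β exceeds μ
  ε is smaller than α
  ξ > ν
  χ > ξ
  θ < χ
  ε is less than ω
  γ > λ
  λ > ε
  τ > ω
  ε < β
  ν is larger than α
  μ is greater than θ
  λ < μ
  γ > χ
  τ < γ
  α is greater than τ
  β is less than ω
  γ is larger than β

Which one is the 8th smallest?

α

Chaining the given pairs: ε < λ < θ < μ < β < ω < τ < α < ν < ξ < χ < γ.
Counting 8 from the smallest end gives α.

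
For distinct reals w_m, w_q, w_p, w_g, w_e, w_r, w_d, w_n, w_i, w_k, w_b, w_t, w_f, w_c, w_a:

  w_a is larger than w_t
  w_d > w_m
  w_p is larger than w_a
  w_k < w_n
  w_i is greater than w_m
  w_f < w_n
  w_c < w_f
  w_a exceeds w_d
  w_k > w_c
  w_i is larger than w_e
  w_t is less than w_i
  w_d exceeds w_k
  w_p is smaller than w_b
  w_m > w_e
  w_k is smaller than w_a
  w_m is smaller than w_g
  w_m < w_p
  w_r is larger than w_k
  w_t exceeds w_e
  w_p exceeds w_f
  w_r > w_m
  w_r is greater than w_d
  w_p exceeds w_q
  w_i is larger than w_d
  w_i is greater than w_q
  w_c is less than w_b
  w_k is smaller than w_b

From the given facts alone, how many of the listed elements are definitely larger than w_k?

Directly above w_k: w_d, w_a, w_r, w_n, w_b.
One step further: w_p, w_i (7 so far).
Nothing else is reachable above w_k; 7 in all.

7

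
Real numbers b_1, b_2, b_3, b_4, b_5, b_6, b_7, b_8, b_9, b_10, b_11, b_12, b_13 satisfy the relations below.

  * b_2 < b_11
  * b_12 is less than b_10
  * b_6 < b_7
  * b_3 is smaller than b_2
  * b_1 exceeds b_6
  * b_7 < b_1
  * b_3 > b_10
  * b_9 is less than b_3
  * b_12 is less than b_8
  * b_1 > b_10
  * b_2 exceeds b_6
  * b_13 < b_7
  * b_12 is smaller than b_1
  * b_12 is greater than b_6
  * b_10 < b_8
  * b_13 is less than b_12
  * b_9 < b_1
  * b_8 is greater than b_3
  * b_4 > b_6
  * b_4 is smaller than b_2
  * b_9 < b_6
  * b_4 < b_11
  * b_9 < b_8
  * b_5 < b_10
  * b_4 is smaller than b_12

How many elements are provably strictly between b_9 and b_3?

The relations place b_9 below b_3. An element lies strictly between them when it is forced above b_9 and also forced below b_3.
Above b_9: {b_6, b_4, b_12, b_10, b_7, b_1, b_2, b_8, b_11}. Below b_3: {b_6, b_13, b_4, b_5, b_12, b_10}.
Intersection: {b_6, b_4, b_12, b_10} — 4.

4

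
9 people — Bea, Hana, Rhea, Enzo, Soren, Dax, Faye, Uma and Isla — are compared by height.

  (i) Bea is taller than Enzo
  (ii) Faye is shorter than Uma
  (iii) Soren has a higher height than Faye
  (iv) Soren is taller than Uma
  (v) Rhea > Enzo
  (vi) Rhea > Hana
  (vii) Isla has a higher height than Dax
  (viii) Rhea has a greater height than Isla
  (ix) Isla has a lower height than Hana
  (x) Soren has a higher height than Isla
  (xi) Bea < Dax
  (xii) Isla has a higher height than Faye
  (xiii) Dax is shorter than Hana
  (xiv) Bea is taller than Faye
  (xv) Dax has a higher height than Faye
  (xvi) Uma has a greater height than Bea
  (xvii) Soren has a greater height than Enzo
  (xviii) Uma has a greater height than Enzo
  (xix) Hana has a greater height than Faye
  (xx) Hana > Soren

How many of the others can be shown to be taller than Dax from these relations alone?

The elements the relations force above Dax are Isla, Soren, Hana, Rhea — no chain reaches any other.
That is 4.

4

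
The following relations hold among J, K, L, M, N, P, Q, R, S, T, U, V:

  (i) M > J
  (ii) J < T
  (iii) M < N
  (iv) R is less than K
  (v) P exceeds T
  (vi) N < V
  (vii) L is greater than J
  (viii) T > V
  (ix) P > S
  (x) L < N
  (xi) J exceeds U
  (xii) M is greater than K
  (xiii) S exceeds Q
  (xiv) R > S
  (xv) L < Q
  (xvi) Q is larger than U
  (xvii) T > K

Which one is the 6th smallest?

Chaining the given pairs: U < J < L < Q < S < R < K < M < N < V < T < P.
Counting 6 from the smallest end gives R.

R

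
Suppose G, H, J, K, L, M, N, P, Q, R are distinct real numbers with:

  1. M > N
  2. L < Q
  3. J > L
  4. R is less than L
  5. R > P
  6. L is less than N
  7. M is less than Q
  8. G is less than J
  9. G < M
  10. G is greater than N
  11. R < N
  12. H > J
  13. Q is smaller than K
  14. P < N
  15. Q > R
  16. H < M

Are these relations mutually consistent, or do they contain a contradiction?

Every relation is compatible with P < R < L < N < G < J < H < M < Q < K; the set is consistent.

consistent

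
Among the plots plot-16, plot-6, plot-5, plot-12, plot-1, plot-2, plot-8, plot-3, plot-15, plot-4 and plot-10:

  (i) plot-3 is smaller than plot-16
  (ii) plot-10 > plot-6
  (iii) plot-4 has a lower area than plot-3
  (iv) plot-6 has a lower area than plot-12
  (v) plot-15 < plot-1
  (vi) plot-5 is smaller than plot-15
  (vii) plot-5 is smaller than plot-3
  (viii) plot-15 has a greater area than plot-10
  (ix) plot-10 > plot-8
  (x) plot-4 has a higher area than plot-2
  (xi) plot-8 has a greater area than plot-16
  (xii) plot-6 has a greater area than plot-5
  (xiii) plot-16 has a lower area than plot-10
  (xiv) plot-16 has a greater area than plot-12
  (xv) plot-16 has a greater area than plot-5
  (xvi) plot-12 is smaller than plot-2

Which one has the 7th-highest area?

Chaining the given pairs: plot-5 < plot-6 < plot-12 < plot-2 < plot-4 < plot-3 < plot-16 < plot-8 < plot-10 < plot-15 < plot-1.
Counting 7 from the largest end gives plot-4.

plot-4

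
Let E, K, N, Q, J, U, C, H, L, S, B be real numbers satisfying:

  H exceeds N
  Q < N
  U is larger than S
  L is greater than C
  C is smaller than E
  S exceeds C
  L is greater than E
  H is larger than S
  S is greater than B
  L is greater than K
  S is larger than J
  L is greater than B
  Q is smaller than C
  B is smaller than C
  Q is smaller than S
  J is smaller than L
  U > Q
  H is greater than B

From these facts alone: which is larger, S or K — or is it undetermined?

undetermined

Following every chain through K: above K we get L.
S is not reached, and no chain runs the other way from S to K.
So the given relations leave the order of K and S undetermined.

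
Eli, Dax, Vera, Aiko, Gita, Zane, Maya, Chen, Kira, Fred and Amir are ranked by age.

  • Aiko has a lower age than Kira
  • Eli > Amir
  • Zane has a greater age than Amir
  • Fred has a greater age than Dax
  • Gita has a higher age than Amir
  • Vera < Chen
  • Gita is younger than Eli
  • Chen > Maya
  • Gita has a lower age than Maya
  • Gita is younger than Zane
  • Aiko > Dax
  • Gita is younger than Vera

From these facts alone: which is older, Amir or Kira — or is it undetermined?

Following every chain through Amir: above Amir we get Gita, Maya, Vera, Eli, Zane, Chen.
Kira is not reached, and no chain runs the other way from Kira to Amir.
So the given relations leave the order of Amir and Kira undetermined.

undetermined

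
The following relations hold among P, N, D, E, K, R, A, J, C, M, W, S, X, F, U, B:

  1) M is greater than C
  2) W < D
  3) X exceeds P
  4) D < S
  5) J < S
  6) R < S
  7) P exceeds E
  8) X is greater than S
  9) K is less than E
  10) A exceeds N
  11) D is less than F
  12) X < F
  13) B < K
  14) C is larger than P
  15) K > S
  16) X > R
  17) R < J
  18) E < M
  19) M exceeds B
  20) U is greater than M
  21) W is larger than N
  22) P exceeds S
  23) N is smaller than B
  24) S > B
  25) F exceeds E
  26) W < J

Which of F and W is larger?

Chaining the given relations: W < D < S < K < E < P < X < F.
So W < F; F is the larger of the two.

F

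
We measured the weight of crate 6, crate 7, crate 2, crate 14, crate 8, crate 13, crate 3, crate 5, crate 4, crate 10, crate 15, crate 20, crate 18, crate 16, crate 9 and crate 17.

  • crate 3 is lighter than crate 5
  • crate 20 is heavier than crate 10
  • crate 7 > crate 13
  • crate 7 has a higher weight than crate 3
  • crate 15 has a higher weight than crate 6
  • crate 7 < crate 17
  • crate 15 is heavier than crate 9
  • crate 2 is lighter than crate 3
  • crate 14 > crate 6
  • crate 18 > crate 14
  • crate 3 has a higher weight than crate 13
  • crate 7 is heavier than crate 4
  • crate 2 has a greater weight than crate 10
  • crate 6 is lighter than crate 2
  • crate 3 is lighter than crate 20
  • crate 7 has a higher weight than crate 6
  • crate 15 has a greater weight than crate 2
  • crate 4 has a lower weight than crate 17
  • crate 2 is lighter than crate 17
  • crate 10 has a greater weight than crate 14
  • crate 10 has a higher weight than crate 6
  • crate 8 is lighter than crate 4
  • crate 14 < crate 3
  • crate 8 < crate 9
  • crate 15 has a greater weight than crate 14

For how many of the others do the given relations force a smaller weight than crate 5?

From crate 5 the given relations immediately reach crate 3.
From those, crate 14, crate 2, crate 13 — 4 in total.
From those, crate 6, crate 10 — 6 in total.
No other element is forced below crate 5 by the given relations, so the count is 6.

6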